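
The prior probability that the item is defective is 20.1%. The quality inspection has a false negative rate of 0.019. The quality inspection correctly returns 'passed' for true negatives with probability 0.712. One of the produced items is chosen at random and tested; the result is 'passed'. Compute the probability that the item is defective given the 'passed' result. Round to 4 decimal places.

Let H be the event that the item is defective. P(H) = 0.201, so P(¬H) = 0.799. With E the 'passed' result, P(E|H) = 0.019 and P(E|¬H) = 0.712.
P(E) = 0.019·0.201 + 0.712·0.799 = 0.0038190 + 0.56889 = 0.57271.
By Bayes' theorem, P(H|E) = 0.0038190 / 0.57271 = 0.0067.

P(H | E) ≈ 0.0067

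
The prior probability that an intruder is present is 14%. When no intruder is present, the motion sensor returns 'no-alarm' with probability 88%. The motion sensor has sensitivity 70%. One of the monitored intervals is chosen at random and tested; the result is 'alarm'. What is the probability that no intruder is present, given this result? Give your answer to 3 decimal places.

Let H be the event that an intruder is present. P(H) = 0.14, so P(¬H) = 0.86. With E the 'alarm' result, P(E|H) = 0.7 and P(E|¬H) = 0.12.
P(E) = 0.7·0.14 + 0.12·0.86 = 0.098000 + 0.10320 = 0.20120.
By Bayes' theorem, P(H|E) = 0.098000 / 0.20120 = 0.487. Hence P(¬H|E) = 1 − 0.487 = 0.513.

P(¬H | E) ≈ 0.513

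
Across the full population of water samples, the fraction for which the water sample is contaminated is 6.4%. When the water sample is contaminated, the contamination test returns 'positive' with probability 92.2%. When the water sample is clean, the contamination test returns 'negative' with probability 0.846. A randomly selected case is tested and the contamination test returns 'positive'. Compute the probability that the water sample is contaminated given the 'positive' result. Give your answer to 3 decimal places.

Write H for 'the water sample is contaminated'. Prior odds H:¬H = 0.064/0.936 = 0.068376. For the 'positive' outcome, the likelihood ratio is 0.922/0.154 = 5.9870.
Posterior odds = 0.068376 × 5.9870 = 0.40937, so P(H|E) = 0.40937/(1+0.40937) = 0.290.

P(H | E) ≈ 0.290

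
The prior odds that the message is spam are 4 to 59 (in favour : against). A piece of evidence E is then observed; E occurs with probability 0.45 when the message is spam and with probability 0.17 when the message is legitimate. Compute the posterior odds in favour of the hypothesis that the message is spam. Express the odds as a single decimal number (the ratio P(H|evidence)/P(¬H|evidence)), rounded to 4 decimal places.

Prior odds = 4/59 = 0.067797. In log-odds, ln(0.067797) = -2.6912.
Add log likelihood ratio: ln(2.6471) = 0.97345.
Posterior log-odds = -1.7178, so posterior odds = exp(-1.7178) = 0.17946.

Posterior odds ≈ 0.1795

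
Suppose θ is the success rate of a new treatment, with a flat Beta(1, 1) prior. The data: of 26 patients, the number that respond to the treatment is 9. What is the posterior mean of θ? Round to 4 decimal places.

Posterior mean ≈ 0.3571

Observing 9 successes and 17 failures updates Beta(1, 1) by adding the success and failure counts to the two shape parameters: α = 1+9 = 10, β = 1+17 = 18.
E[θ | data] = 10/(10+18) = 0.3571.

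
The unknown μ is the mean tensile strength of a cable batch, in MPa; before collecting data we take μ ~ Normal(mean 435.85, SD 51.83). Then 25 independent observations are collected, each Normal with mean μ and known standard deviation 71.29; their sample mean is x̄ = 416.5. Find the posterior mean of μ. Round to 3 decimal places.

Prior precision 1/τ₀² = 1/51.83² = 0.00037225; data precision n/σ² = 25/71.29² = 0.00491907.
Posterior precision = 0.00037225 + 0.00491907 = 0.00529132.
Posterior mean = (0.00037225·435.85 + 0.00491907·416.5) / 0.00529132 = 417.861.

Posterior mean ≈ 417.861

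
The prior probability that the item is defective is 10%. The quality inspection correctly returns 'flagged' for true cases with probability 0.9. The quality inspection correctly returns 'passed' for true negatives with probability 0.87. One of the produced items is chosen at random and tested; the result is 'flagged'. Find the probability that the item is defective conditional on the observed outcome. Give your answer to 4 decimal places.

P(H | E) ≈ 0.4348

Let H be the event that the item is defective. P(H) = 0.1, so P(¬H) = 0.9. With E the 'flagged' result, P(E|H) = 0.9 and P(E|¬H) = 0.13.
P(E) = 0.9·0.1 + 0.13·0.9 = 0.090000 + 0.11700 = 0.20700.
By Bayes' theorem, P(H|E) = 0.090000 / 0.20700 = 0.4348.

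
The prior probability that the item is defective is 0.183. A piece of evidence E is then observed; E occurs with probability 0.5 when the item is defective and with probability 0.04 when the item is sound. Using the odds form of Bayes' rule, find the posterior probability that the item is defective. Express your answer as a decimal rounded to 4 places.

Posterior probability ≈ 0.7368

Prior odds = 0.183/(1−0.183) = 0.22399.
Likelihood ratio for E = 0.5/0.04 = 12.500.
Posterior odds = prior odds × LR = 2.7999.
Posterior probability = odds/(1+odds) = 2.7999/3.7999 = 0.7368.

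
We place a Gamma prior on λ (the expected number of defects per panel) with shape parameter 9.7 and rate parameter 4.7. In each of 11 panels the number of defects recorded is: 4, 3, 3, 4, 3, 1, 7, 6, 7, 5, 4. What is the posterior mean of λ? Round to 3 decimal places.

Posterior mean ≈ 3.611

The Poisson likelihood adds the total count to the shape and the number of exposure periods to the rate. Here ∑xᵢ = 47 and n = 11, so shape 9.7→56.7 and rate 4.7→15.7.
E[λ | data] = 56.7/15.7 = 3.611.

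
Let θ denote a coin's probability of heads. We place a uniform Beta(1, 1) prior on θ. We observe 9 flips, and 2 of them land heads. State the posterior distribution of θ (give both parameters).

The binomial likelihood is conjugate to the Beta prior: with 2 successes and 7 failures, the posterior is Beta(1+2, 1+7) = Beta(3, 8).

Posterior: Beta(3, 8)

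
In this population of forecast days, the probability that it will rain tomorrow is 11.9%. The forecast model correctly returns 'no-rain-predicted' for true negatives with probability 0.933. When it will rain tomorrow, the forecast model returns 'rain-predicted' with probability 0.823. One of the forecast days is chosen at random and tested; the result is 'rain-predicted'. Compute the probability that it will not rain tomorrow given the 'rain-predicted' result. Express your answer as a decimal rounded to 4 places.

Let H be the event that it will rain tomorrow. P(H) = 0.119, so P(¬H) = 0.881. With E the 'rain-predicted' result, P(E|H) = 0.823 and P(E|¬H) = 0.067.
P(E) = 0.823·0.119 + 0.067·0.881 = 0.097937 + 0.059027 = 0.15696.
By Bayes' theorem, P(H|E) = 0.097937 / 0.15696 = 0.6239. Hence P(¬H|E) = 1 − 0.6239 = 0.3761.

P(¬H | E) ≈ 0.3761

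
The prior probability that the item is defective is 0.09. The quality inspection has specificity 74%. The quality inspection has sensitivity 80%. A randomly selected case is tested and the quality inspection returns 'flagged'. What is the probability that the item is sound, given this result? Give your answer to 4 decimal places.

Let H be the event that the item is defective. P(H) = 0.09, so P(¬H) = 0.91. With E the 'flagged' result, P(E|H) = 0.8 and P(E|¬H) = 0.26.
P(E) = 0.8·0.09 + 0.26·0.91 = 0.072000 + 0.23660 = 0.30860.
By Bayes' theorem, P(H|E) = 0.072000 / 0.30860 = 0.2333. Hence P(¬H|E) = 1 − 0.2333 = 0.7667.

P(¬H | E) ≈ 0.7667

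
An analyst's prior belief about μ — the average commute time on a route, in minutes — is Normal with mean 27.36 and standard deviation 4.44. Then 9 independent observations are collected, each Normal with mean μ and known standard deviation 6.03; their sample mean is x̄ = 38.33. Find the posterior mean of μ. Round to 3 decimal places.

With known σ, the Normal prior is conjugate. Weight on the data is w = (n/σ²)/(n/σ² + 1/τ₀²) = 0.247519/(0.247519+0.0507264) = 0.82992.
Posterior mean = w·x̄ + (1−w)·μ₀ = 0.82992·38.33 + 0.17008·27.36 = 36.464.

Posterior mean ≈ 36.464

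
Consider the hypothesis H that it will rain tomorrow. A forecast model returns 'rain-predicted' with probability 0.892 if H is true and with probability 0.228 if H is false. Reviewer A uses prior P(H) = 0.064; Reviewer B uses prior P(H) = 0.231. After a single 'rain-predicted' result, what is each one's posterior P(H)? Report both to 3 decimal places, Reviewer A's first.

P('+'|H) = 0.892, P('+'|¬H) = 0.228.
Reviewer A: numerator 0.892·0.064 = 0.057088; evidence = 0.057088+0.228·0.936 = 0.27050; posterior = 0.211.
Reviewer B: numerator 0.892·0.231 = 0.20605; evidence = 0.20605+0.228·0.769 = 0.38138; posterior = 0.540.

Reviewer A: 0.211; Reviewer B: 0.540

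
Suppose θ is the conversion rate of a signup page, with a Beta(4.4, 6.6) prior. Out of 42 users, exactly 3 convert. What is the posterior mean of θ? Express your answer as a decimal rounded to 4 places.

Posterior mean ≈ 0.1396

Observing 3 successes and 39 failures updates Beta(4.4, 6.6) by adding the success and failure counts to the two shape parameters: α = 4.4+3 = 7.4, β = 6.6+39 = 45.6.
Posterior mean = α/(α+β) = 7.4/53 = 0.1396.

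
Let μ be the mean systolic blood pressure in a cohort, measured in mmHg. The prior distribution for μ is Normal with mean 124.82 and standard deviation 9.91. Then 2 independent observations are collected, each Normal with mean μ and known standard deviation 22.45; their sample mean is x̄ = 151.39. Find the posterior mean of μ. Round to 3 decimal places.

Posterior mean ≈ 132.271

Prior precision 1/τ₀² = 1/9.91² = 0.0101825; data precision n/σ² = 2/22.45² = 0.00396823.
Posterior precision = 0.0101825 + 0.00396823 = 0.0141507.
Posterior mean = (0.0101825·124.82 + 0.00396823·151.39) / 0.0141507 = 132.271.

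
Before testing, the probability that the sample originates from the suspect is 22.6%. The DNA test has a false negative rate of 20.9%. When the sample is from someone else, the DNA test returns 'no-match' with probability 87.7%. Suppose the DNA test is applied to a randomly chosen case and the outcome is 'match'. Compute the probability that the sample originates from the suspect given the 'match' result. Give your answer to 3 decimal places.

Let H be the event that the sample originates from the suspect. P(H) = 0.226, so P(¬H) = 0.774. With E the 'match' result, P(E|H) = 0.791 and P(E|¬H) = 0.123.
P(E) = 0.791·0.226 + 0.123·0.774 = 0.17877 + 0.095202 = 0.27397.
By Bayes' theorem, P(H|E) = 0.17877 / 0.27397 = 0.653.

P(H | E) ≈ 0.653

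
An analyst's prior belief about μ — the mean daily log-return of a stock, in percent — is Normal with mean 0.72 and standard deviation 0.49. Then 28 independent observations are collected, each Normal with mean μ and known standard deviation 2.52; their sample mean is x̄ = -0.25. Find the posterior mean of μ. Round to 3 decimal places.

Prior precision 1/τ₀² = 1/0.49² = 4.16493; data precision n/σ² = 28/2.52² = 4.40917.
Posterior precision = 4.16493 + 4.40917 = 8.57410.
Posterior mean = (4.16493·0.72 + 4.40917·-0.25) / 8.57410 = 0.221.

Posterior mean ≈ 0.221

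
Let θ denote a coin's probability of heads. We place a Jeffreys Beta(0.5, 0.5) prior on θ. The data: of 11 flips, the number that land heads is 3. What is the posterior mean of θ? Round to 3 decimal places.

Posterior mean ≈ 0.292

Observing 3 successes and 8 failures updates Beta(0.5, 0.5) by adding the success and failure counts to the two shape parameters: α = 0.5+3 = 3.5, β = 0.5+8 = 8.5.
Posterior mean = α/(α+β) = 3.5/12 = 0.292.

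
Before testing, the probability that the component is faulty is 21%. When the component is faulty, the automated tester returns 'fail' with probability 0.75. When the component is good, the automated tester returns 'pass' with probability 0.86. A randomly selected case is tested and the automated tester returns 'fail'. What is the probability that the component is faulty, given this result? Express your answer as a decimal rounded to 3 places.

Let H be the event that the component is faulty. P(H) = 0.21, so P(¬H) = 0.79. With E the 'fail' result, P(E|H) = 0.75 and P(E|¬H) = 0.14.
P(E) = 0.75·0.21 + 0.14·0.79 = 0.15750 + 0.11060 = 0.26810.
By Bayes' theorem, P(H|E) = 0.15750 / 0.26810 = 0.587.

P(H | E) ≈ 0.587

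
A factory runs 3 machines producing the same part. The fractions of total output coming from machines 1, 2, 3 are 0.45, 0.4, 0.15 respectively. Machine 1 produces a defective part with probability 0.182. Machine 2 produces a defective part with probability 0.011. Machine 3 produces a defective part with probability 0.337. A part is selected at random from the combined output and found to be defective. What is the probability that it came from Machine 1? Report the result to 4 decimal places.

Posterior probability ≈ 0.5985

P(defective|M1) = 0.182; P(defective|M2) = 0.011; P(defective|M3) = 0.337.
Prior × likelihood for each source: 0.45·0.182=0.08190, 0.4·0.011=0.004400, 0.15·0.337=0.05055. Summing gives P(defective) = 0.13685.
P(Machine 1 | defective) = 0.08190 / 0.13685 = 0.5985.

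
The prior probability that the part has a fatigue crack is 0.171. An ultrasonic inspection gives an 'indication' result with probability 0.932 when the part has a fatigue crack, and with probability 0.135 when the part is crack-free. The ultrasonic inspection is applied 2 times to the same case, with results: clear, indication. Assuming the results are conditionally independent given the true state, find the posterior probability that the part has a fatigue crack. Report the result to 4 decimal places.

Posterior P(H) ≈ 0.1007

Let H be the event that the part has a fatigue crack; start with P(H) = 0.171. P('indication'|H) = 0.932, P('indication'|¬H) = 0.135.
Update on result 1 ('clear'): P(H) ← 0.068·0.1710 / (0.068·0.1710 + 0.865·0.8290) = 0.011628/0.72871 = 0.0160.
Update on result 2 ('indication'): P(H) ← 0.932·0.0160 / (0.932·0.0160 + 0.135·0.9840) = 0.014872/0.14772 = 0.1007.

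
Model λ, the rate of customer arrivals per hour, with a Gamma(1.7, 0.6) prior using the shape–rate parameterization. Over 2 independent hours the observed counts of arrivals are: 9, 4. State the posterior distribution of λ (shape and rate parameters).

The Poisson likelihood adds the total count to the shape and the number of exposure periods to the rate. Here ∑xᵢ = 13 and n = 2, so shape 1.7→14.7 and rate 0.6→2.6.

Posterior: Gamma(shape=14.7, rate=2.6)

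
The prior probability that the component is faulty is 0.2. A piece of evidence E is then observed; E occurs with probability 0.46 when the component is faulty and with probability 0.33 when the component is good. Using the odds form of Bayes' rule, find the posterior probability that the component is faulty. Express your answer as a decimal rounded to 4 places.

Prior odds = 0.2/(1−0.2) = 0.25000. In log-odds, ln(0.25000) = -1.3863.
Add log likelihood ratio: ln(1.3939) = 0.33213.
Posterior log-odds = -1.0542, so posterior odds = exp(-1.0542) = 0.34848. Converting, P(H|E) = 0.34848/1.3485 = 0.2584.

Posterior probability ≈ 0.2584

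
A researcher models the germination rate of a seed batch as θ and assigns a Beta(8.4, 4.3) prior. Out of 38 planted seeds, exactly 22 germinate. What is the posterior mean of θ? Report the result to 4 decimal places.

The binomial likelihood is conjugate to the Beta prior: with 22 successes and 16 failures, the posterior is Beta(8.4+22, 4.3+16) = Beta(30.4, 20.3).
Posterior mean = α/(α+β) = 30.4/50.7 = 0.5996.

Posterior mean ≈ 0.5996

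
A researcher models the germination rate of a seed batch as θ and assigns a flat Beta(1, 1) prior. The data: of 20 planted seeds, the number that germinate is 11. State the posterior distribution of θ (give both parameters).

The binomial likelihood is conjugate to the Beta prior: with 11 successes and 9 failures, the posterior is Beta(1+11, 1+9) = Beta(12, 10).

Posterior: Beta(12, 10)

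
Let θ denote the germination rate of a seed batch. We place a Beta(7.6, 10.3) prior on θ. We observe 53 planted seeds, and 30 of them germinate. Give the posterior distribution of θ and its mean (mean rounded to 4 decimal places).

Posterior: Beta(37.6, 33.3); mean ≈ 0.5303

The binomial likelihood is conjugate to the Beta prior: with 30 successes and 23 failures, the posterior is Beta(7.6+30, 10.3+23) = Beta(37.6, 33.3).
Posterior mean = α/(α+β) = 37.6/70.9 = 0.5303.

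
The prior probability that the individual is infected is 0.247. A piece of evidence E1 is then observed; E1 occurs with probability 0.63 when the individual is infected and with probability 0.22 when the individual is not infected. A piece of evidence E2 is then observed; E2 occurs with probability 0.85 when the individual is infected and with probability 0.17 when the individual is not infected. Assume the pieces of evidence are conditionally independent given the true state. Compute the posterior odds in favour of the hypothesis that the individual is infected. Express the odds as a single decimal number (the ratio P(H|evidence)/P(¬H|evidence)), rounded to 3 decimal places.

Posterior odds ≈ 4.697

Prior odds = 0.247/(1−0.247) = 0.32802. In log-odds, ln(0.32802) = -1.1147.
Add log likelihood ratios: ln(2.8636) + ln(5.0000) = 2.6615.
Posterior log-odds = 1.5469, so posterior odds = exp(1.5469) = 4.6967.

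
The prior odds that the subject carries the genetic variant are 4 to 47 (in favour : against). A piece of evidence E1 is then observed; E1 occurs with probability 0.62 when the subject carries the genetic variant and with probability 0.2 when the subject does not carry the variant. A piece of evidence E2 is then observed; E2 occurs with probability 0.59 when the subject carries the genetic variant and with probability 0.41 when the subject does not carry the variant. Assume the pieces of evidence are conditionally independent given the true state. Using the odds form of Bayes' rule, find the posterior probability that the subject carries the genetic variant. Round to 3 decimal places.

Posterior probability ≈ 0.275

Prior odds = 4/47 = 0.085106.
Likelihood ratio for E1 = 0.62/0.2 = 3.1000.
Likelihood ratio for E2 = 0.59/0.41 = 1.4390.
Posterior odds = prior odds × LR₁ × LR₂ = 0.37966.
Posterior probability = odds/(1+odds) = 0.37966/1.3797 = 0.275.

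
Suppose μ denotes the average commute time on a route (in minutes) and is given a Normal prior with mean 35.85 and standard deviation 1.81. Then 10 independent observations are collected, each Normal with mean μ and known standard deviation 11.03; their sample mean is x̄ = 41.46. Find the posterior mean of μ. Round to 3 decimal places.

Prior precision 1/τ₀² = 1/1.81² = 0.305241; data precision n/σ² = 10/11.03² = 0.0821957.
Posterior precision = 0.305241 + 0.0821957 = 0.387437.
Posterior mean = (0.305241·35.85 + 0.0821957·41.46) / 0.387437 = 37.040.

Posterior mean ≈ 37.040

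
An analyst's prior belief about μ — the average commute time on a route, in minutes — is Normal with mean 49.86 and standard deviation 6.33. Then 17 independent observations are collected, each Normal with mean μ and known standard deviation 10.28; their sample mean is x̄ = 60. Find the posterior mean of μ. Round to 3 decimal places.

Prior precision 1/τ₀² = 1/6.33² = 0.0249570; data precision n/σ² = 17/10.28² = 0.160865.
Posterior precision = 0.0249570 + 0.160865 = 0.185822.
Posterior mean = (0.0249570·49.86 + 0.160865·60) / 0.185822 = 58.638.

Posterior mean ≈ 58.638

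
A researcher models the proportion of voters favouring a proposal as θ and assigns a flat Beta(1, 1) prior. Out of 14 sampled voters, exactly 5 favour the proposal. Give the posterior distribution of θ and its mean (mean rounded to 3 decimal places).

Observing 5 successes and 9 failures updates Beta(1, 1) by adding the success and failure counts to the two shape parameters: α = 1+5 = 6, β = 1+9 = 10.
Posterior mean = α/(α+β) = 6/16 = 0.375.

Posterior: Beta(6, 10); mean ≈ 0.375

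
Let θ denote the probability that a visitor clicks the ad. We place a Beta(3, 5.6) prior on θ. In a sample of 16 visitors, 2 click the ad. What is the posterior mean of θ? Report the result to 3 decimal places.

The binomial likelihood is conjugate to the Beta prior: with 2 successes and 14 failures, the posterior is Beta(3+2, 5.6+14) = Beta(5, 19.6).
Posterior mean = α/(α+β) = 5/24.6 = 0.203.

Posterior mean ≈ 0.203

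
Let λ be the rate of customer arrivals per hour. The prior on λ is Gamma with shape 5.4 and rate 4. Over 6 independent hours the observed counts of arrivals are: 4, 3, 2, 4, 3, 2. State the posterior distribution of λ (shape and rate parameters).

The Poisson likelihood adds the total count to the shape and the number of exposure periods to the rate. Here ∑xᵢ = 18 and n = 6, so shape 5.4→23.4 and rate 4→10.

Posterior: Gamma(shape=23.4, rate=10)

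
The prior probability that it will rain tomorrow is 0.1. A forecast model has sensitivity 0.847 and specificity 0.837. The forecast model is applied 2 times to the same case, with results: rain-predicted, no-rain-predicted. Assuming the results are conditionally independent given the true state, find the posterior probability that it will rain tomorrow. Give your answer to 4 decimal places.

Posterior P(H) ≈ 0.0955

With H the event that it will rain tomorrow, the joint likelihood of the observed sequence is P(data|H) = 0.847·0.153 = 0.12959 and P(data|¬H) = 0.163·0.837 = 0.13643.
Bayes: P(H|data) = 0.1·0.12959 / (0.1·0.12959 + 0.9·0.13643) = 0.012959/0.13575 = 0.0955.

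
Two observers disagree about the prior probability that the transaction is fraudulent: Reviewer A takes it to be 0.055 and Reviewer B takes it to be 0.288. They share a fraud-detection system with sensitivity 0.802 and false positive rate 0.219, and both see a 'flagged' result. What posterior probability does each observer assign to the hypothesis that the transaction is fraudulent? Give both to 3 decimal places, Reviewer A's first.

Reviewer A: 0.176; Reviewer B: 0.597

P('+'|H) = 0.802, P('+'|¬H) = 0.219.
Reviewer A: numerator 0.802·0.055 = 0.044110; evidence = 0.044110+0.219·0.945 = 0.25106; posterior = 0.176.
Reviewer B: numerator 0.802·0.288 = 0.23098; evidence = 0.23098+0.219·0.712 = 0.38690; posterior = 0.597.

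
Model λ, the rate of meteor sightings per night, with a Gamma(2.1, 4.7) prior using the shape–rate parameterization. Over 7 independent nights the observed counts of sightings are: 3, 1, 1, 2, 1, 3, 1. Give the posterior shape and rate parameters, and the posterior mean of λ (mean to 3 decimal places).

Total count ∑xᵢ = 12 over n = 7 nights.
Gamma is conjugate to the Poisson likelihood: posterior is Gamma(shape = 2.1+12 = 14.1, rate = 4.7+7 = 11.7).
Posterior mean = shape/rate = 14.1/11.7 = 1.205.

Posterior: Gamma(shape=14.1, rate=11.7); mean ≈ 1.205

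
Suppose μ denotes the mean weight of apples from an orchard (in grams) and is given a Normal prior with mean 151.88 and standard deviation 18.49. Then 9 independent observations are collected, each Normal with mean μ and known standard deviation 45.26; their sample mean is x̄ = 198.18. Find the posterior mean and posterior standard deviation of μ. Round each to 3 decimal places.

With known σ, the Normal prior is conjugate. Weight on the data is w = (n/σ²)/(n/σ² + 1/τ₀²) = 0.00439353/(0.00439353+0.00292500) = 0.60033.
Posterior mean = w·x̄ + (1−w)·μ₀ = 0.60033·198.18 + 0.39967·151.88 = 179.675. Posterior variance = 1/(0.00439353+0.00292500) = 136.639, so SD = 11.689.

Posterior mean ≈ 179.675; posterior SD ≈ 11.689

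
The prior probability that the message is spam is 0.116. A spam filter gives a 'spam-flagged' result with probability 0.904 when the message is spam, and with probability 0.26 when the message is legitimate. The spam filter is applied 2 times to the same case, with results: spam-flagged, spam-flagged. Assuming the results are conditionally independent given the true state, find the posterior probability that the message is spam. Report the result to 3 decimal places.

Let H be the event that the message is spam; start with P(H) = 0.116. P('spam-flagged'|H) = 0.904, P('spam-flagged'|¬H) = 0.26.
Update on result 1 ('spam-flagged'): P(H) ← 0.904·0.1160 / (0.904·0.1160 + 0.26·0.8840) = 0.10486/0.33470 = 0.3133.
Update on result 2 ('spam-flagged'): P(H) ← 0.904·0.3133 / (0.904·0.3133 + 0.26·0.6867) = 0.28323/0.46177 = 0.6134.

Posterior P(H) ≈ 0.613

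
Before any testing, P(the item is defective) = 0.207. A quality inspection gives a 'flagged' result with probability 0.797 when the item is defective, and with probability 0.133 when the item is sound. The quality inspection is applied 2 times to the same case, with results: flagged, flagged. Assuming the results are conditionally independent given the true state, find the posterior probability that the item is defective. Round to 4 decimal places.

Posterior P(H) ≈ 0.9036

With H the event that the item is defective, the joint likelihood of the observed sequence is P(data|H) = 0.797·0.797 = 0.63521 and P(data|¬H) = 0.133·0.133 = 0.017689.
Bayes: P(H|data) = 0.207·0.63521 / (0.207·0.63521 + 0.793·0.017689) = 0.13149/0.14552 = 0.9036.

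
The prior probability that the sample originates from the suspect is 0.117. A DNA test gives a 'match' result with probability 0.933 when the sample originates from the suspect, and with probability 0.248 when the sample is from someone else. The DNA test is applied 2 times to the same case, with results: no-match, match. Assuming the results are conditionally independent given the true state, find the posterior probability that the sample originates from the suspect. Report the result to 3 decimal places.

With H the event that the sample originates from the suspect, the joint likelihood of the observed sequence is P(data|H) = 0.067·0.933 = 0.062511 and P(data|¬H) = 0.752·0.248 = 0.18650.
Bayes: P(H|data) = 0.117·0.062511 / (0.117·0.062511 + 0.883·0.18650) = 0.0073138/0.17199 = 0.0425.

Posterior P(H) ≈ 0.043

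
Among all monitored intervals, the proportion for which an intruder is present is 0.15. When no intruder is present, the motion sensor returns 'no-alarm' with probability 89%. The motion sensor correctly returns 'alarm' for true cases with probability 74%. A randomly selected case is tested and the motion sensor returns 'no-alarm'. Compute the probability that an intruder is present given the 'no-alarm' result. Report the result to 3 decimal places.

Let H be the event that an intruder is present. P(H) = 0.15, so P(¬H) = 0.85. With E the 'no-alarm' result, P(E|H) = 0.26 and P(E|¬H) = 0.89.
P(E) = 0.26·0.15 + 0.89·0.85 = 0.039000 + 0.75650 = 0.79550.
By Bayes' theorem, P(H|E) = 0.039000 / 0.79550 = 0.049.

P(H | E) ≈ 0.049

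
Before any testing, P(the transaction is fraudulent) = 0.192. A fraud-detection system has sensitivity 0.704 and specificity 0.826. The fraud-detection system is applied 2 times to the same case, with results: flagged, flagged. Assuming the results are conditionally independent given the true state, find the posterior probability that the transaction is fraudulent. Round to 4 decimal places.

With H the event that the transaction is fraudulent, the joint likelihood of the observed sequence is P(data|H) = 0.704·0.704 = 0.49562 and P(data|¬H) = 0.174·0.174 = 0.030276.
Bayes: P(H|data) = 0.192·0.49562 / (0.192·0.49562 + 0.808·0.030276) = 0.095158/0.11962 = 0.7955.

Posterior P(H) ≈ 0.7955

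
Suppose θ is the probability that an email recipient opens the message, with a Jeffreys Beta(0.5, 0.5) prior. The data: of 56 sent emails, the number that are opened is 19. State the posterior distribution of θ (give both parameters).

Observing 19 successes and 37 failures updates Beta(0.5, 0.5) by adding the success and failure counts to the two shape parameters: α = 0.5+19 = 19.5, β = 0.5+37 = 37.5.

Posterior: Beta(19.5, 37.5)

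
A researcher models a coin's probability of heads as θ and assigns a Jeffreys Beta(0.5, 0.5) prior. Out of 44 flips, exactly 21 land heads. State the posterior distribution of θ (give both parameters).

The binomial likelihood is conjugate to the Beta prior: with 21 successes and 23 failures, the posterior is Beta(0.5+21, 0.5+23) = Beta(21.5, 23.5).

Posterior: Beta(21.5, 23.5)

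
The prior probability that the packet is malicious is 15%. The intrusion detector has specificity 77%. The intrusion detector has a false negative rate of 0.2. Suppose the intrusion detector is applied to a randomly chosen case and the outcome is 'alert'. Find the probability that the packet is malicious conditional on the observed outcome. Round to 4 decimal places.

Write H for 'the packet is malicious'. Prior odds H:¬H = 0.15/0.85 = 0.17647. For the 'alert' outcome, the likelihood ratio is 0.8/0.23 = 3.4783.
Posterior odds = 0.17647 × 3.4783 = 0.61381, so P(H|E) = 0.61381/(1+0.61381) = 0.3803.

P(H | E) ≈ 0.3803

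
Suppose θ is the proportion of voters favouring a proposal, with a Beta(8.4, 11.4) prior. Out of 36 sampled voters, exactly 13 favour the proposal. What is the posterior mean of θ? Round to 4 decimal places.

The binomial likelihood is conjugate to the Beta prior: with 13 successes and 23 failures, the posterior is Beta(8.4+13, 11.4+23) = Beta(21.4, 34.4).
Posterior mean = α/(α+β) = 21.4/55.8 = 0.3835.

Posterior mean ≈ 0.3835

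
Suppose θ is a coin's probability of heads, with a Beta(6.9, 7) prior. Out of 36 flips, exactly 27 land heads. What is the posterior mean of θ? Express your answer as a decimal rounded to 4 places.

The binomial likelihood is conjugate to the Beta prior: with 27 successes and 9 failures, the posterior is Beta(6.9+27, 7+9) = Beta(33.9, 16).
E[θ | data] = 33.9/(33.9+16) = 0.6794.

Posterior mean ≈ 0.6794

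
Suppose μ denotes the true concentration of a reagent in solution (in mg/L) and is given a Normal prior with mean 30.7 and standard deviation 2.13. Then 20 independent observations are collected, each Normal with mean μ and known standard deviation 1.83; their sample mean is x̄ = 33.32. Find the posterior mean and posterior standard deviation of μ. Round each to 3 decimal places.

With known σ, the Normal prior is conjugate. Weight on the data is w = (n/σ²)/(n/σ² + 1/τ₀²) = 5.97211/(5.97211+0.220415) = 0.96441.
Posterior mean = w·x̄ + (1−w)·μ₀ = 0.96441·33.32 + 0.035594·30.7 = 33.227. Posterior variance = 1/(5.97211+0.220415) = 0.161485, so SD = 0.402.

Posterior mean ≈ 33.227; posterior SD ≈ 0.402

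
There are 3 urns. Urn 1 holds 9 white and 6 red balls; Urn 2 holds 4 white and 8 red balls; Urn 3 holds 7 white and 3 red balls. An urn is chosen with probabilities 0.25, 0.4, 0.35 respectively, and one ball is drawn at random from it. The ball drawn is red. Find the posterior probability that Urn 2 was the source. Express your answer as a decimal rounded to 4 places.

Tabulate prior·likelihood by source: [1] prior 0.25, lik 0.4, product 0.1000; [2] prior 0.4, lik 0.6667, product 0.2667; [3] prior 0.35, lik 0.3, product 0.1050.
Normalizing constant = 0.47167; the posterior for Urn 2 is its product over the sum, 0.2667/0.47167 = 0.5654.

Posterior probability ≈ 0.5654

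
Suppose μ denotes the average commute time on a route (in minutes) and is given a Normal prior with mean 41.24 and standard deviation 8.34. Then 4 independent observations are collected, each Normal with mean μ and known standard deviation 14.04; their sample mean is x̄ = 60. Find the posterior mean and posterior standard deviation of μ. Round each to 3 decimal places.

Posterior mean ≈ 52.220; posterior SD ≈ 5.371

Prior precision 1/τ₀² = 1/8.34² = 0.0143770; data precision n/σ² = 4/14.04² = 0.0202920.
Posterior precision = 0.0143770 + 0.0202920 = 0.0346690, giving posterior SD = 1/√0.0346690 = 5.371.
Posterior mean = (0.0143770·41.24 + 0.0202920·60) / 0.0346690 = 52.220.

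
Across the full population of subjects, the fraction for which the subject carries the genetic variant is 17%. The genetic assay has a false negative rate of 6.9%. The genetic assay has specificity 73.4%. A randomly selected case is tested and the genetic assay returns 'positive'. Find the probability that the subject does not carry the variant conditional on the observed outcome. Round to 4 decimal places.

Write H for 'the subject carries the genetic variant'. Prior odds H:¬H = 0.17/0.83 = 0.20482. For the 'positive' outcome, the likelihood ratio is 0.931/0.266 = 3.5000.
Posterior odds = 0.20482 × 3.5000 = 0.71687, so P(H|E) = 0.71687/(1+0.71687) = 0.4175. Then P(¬H|E) = 1 − 0.4175 = 0.5825.

P(¬H | E) ≈ 0.5825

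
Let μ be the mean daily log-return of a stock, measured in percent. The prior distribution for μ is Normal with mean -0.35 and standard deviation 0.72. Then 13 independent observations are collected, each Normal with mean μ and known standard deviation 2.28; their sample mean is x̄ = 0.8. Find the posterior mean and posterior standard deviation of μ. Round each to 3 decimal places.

Posterior mean ≈ 0.299; posterior SD ≈ 0.475

Prior precision 1/τ₀² = 1/0.72² = 1.92901; data precision n/σ² = 13/2.28² = 2.50077.
Posterior precision = 1.92901 + 2.50077 = 4.42978, giving posterior SD = 1/√4.42978 = 0.475.
Posterior mean = (1.92901·-0.35 + 2.50077·0.8) / 4.42978 = 0.299.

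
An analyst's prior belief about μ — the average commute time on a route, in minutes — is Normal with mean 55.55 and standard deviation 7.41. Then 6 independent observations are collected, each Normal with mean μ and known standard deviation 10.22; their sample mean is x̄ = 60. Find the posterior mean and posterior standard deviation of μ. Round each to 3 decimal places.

With known σ, the Normal prior is conjugate. Weight on the data is w = (n/σ²)/(n/σ² + 1/τ₀²) = 0.0574446/(0.0574446+0.0182122) = 0.75928.
Posterior mean = w·x̄ + (1−w)·μ₀ = 0.75928·60 + 0.24072·55.55 = 58.929. Posterior variance = 1/(0.0574446+0.0182122) = 13.2176, so SD = 3.636.

Posterior mean ≈ 58.929; posterior SD ≈ 3.636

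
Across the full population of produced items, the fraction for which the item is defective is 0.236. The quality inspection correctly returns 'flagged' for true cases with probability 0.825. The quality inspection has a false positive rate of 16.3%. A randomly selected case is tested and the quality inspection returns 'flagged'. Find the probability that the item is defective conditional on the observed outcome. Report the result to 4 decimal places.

P(H | E) ≈ 0.6099

Write H for 'the item is defective'. Prior odds H:¬H = 0.236/0.764 = 0.30890. For the 'flagged' outcome, the likelihood ratio is 0.825/0.163 = 5.0613.
Posterior odds = 0.30890 × 5.0613 = 1.5635, so P(H|E) = 1.5635/(1+1.5635) = 0.6099.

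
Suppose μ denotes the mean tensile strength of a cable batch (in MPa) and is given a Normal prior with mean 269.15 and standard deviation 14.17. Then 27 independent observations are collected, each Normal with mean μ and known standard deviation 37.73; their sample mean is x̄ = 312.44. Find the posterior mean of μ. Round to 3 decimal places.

Posterior mean ≈ 303.437

With known σ, the Normal prior is conjugate. Weight on the data is w = (n/σ²)/(n/σ² + 1/τ₀²) = 0.0189666/(0.0189666+0.00498035) = 0.79203.
Posterior mean = w·x̄ + (1−w)·μ₀ = 0.79203·312.44 + 0.20797·269.15 = 303.437.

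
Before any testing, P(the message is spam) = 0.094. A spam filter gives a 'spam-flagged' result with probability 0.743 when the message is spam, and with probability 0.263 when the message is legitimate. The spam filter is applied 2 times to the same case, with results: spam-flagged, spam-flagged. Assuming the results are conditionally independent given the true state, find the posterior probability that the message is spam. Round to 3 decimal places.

With H the event that the message is spam, the joint likelihood of the observed sequence is P(data|H) = 0.743·0.743 = 0.55205 and P(data|¬H) = 0.263·0.263 = 0.069169.
Bayes: P(H|data) = 0.094·0.55205 / (0.094·0.55205 + 0.906·0.069169) = 0.051893/0.11456 = 0.4530.

Posterior P(H) ≈ 0.453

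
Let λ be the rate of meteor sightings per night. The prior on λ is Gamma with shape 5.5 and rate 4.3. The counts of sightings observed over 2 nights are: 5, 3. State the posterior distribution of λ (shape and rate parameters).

Posterior: Gamma(shape=13.5, rate=6.3)

Total count ∑xᵢ = 8 over n = 2 nights.
Gamma is conjugate to the Poisson likelihood: posterior is Gamma(shape = 5.5+8 = 13.5, rate = 4.3+2 = 6.3).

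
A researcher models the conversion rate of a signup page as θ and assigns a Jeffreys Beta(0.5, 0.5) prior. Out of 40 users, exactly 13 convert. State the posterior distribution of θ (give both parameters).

Posterior: Beta(13.5, 27.5)

Observing 13 successes and 27 failures updates Beta(0.5, 0.5) by adding the success and failure counts to the two shape parameters: α = 0.5+13 = 13.5, β = 0.5+27 = 27.5.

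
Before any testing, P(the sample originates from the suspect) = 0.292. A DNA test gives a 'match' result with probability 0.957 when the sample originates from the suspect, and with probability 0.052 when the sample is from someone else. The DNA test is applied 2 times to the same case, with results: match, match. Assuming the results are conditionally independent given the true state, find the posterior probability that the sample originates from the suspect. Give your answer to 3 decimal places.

Posterior P(H) ≈ 0.993

Let H be the event that the sample originates from the suspect; start with P(H) = 0.292. P('match'|H) = 0.957, P('match'|¬H) = 0.052.
Update on result 1 ('match'): P(H) ← 0.957·0.2920 / (0.957·0.2920 + 0.052·0.7080) = 0.27944/0.31626 = 0.8836.
Update on result 2 ('match'): P(H) ← 0.957·0.8836 / (0.957·0.8836 + 0.052·0.1164) = 0.84560/0.85165 = 0.9929.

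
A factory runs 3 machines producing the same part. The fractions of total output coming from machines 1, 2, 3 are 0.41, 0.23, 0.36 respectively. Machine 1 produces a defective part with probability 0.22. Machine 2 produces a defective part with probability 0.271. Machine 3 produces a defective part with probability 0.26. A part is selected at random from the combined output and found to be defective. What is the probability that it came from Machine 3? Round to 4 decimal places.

Tabulate prior·likelihood by source: [1] prior 0.41, lik 0.22, product 0.09020; [2] prior 0.23, lik 0.271, product 0.06233; [3] prior 0.36, lik 0.26, product 0.09360.
Normalizing constant = 0.24613; the posterior for Machine 3 is its product over the sum, 0.09360/0.24613 = 0.3803.

Posterior probability ≈ 0.3803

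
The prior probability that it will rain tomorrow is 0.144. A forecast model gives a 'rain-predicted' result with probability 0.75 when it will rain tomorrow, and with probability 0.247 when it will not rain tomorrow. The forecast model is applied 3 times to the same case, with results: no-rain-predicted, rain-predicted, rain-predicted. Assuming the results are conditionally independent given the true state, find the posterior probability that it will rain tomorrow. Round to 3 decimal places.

With H the event that it will rain tomorrow, the joint likelihood of the observed sequence is P(data|H) = 0.25·0.75·0.75 = 0.14062 and P(data|¬H) = 0.753·0.247·0.247 = 0.045940.
Bayes: P(H|data) = 0.144·0.14062 / (0.144·0.14062 + 0.856·0.045940) = 0.020250/0.059574 = 0.3399.

Posterior P(H) ≈ 0.340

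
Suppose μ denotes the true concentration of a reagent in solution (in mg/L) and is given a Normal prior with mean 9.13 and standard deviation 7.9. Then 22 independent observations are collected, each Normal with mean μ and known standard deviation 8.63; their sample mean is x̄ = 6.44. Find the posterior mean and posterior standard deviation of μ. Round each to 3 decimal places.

Posterior mean ≈ 6.578; posterior SD ≈ 1.792

Prior precision 1/τ₀² = 1/7.9² = 0.0160231; data precision n/σ² = 22/8.63² = 0.295394.
Posterior precision = 0.0160231 + 0.295394 = 0.311417, giving posterior SD = 1/√0.311417 = 1.792.
Posterior mean = (0.0160231·9.13 + 0.295394·6.44) / 0.311417 = 6.578.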